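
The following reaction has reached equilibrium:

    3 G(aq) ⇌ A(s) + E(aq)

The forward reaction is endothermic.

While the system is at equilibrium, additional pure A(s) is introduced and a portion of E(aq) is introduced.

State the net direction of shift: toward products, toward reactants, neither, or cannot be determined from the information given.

left

A is a pure solid; its activity is 1 regardless of amount, so Q is unaffected — no shift from this change.
Adding E (aq), a product, drives the reaction to the left.
Only the nonzero effect(s) matter; the net shift is to the left.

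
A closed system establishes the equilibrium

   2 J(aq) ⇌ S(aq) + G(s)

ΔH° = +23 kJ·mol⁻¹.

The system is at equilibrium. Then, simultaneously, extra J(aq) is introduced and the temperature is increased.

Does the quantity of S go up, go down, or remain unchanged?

Adding J (aq), a reactant, drives the reaction to the right.
The forward reaction is endothermic. Raising T favours the endothermic direction — shift to the right.
The net shift is to the right. S is a product, so its amount increases.

increases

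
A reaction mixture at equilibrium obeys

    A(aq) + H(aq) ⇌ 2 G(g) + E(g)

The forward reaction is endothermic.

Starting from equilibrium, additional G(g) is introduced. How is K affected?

unchanged

The equilibrium constant depends only on temperature. This perturbation may move the position of equilibrium, but since T is unchanged, K itself is unchanged.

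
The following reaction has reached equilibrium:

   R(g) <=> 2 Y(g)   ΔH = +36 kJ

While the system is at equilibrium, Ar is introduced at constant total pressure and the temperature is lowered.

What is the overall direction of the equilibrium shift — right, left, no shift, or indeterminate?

Adding inert gas at constant total pressure expands the volume and lowers every reacting partial pressure. With Δn_gas = 2 − 1 = +1, Q moves away from K toward the side with fewer gas moles, so the system shifts toward the side with more gas moles — to the right.
The forward reaction is endothermic. Lowering T favours the exothermic direction — shift to the left.
The individual effects push in opposite directions; without quantitative information the net direction cannot be determined.

cannot be determined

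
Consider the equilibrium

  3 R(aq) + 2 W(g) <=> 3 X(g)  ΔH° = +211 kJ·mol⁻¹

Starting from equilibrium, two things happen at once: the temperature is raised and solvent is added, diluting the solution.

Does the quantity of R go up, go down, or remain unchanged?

cannot be determined

The forward reaction is endothermic. Raising T favours the endothermic direction — shift to the right.
Dilution lowers every aqueous concentration by the same factor. Δn_aq = 0 − 3 = -3, so the system shifts toward the side with more dissolved moles — to the left.
The two effects oppose each other, so the net shift — and hence the change in R — cannot be determined from the given information.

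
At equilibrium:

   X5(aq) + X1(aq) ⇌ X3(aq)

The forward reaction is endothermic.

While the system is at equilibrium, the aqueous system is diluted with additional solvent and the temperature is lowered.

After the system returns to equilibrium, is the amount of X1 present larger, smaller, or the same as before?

Dilution lowers every aqueous concentration by the same factor. Δn_aq = 1 − 2 = -1, so the system shifts toward the side with more dissolved moles — to the left.
The forward reaction is endothermic. Lowering T favours the exothermic direction — shift to the left.
The net shift is to the left. X1 is a reactant, so its amount increases.

increases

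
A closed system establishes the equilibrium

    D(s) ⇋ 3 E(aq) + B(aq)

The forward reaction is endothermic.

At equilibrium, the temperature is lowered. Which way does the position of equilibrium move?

left

The forward reaction is endothermic. Lowering T favours the exothermic direction — shift to the left.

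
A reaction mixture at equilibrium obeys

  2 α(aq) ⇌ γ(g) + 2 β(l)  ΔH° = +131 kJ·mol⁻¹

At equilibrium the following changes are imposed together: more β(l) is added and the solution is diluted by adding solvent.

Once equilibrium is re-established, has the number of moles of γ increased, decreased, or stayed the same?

β is a pure liquid; its activity is 1 regardless of amount, so Q is unaffected — no shift from this change.
Dilution lowers every aqueous concentration by the same factor. Δn_aq = 0 − 2 = -2, so the system shifts toward the side with more dissolved moles — to the left.
The net shift is to the left. γ is a product, so its amount decreases.

decreases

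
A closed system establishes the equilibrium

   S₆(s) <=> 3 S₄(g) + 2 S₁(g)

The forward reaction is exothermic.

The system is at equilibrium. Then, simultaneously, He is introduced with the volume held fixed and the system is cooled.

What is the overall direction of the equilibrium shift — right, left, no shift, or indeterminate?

At constant volume, adding an inert gas leaves every reacting species' partial pressure unchanged, so Q is unchanged — no shift from this change.
The forward reaction is exothermic. Lowering T favours the exothermic direction — shift to the right.
Only the nonzero effect(s) matter; the net shift is to the right.

right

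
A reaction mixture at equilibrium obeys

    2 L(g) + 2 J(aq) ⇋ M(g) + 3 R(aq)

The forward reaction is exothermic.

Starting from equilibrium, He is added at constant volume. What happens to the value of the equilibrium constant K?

The equilibrium constant depends only on temperature. This perturbation changes neither the position of equilibrium nor K.

unchanged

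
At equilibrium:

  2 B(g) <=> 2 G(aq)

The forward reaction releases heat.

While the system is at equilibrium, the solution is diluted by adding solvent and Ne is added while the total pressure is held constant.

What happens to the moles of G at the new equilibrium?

cannot be determined

Dilution lowers every aqueous concentration by the same factor. Δn_aq = 2 − 0 = +2, so the system shifts toward the side with more dissolved moles — to the right.
Adding inert gas at constant total pressure expands the volume and lowers every reacting partial pressure. With Δn_gas = 0 − 2 = -2, Q moves away from K toward the side with fewer gas moles, so the system shifts toward the side with more gas moles — to the left.
The two effects oppose each other, so the net shift — and hence the change in G — cannot be determined from the given information.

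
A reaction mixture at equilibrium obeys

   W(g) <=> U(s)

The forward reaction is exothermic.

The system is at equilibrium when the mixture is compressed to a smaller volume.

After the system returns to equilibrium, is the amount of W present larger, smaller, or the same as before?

decreases

Gas moles: reactants 1, products 0 (Δn_gas = -1). Compression shifts the system toward the side with fewer moles of gas — to the right.
The net shift is to the right. W is a reactant, so its amount decreases.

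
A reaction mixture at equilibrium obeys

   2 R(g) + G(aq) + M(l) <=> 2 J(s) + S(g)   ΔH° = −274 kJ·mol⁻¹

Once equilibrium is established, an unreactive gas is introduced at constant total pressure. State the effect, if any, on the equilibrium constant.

unchanged

The equilibrium constant depends only on temperature. This perturbation may move the position of equilibrium, but since T is unchanged, K itself is unchanged.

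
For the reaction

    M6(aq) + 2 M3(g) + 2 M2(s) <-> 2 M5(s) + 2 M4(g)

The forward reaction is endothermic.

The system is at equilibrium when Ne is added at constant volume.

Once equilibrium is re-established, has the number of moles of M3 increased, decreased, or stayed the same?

At constant volume, adding an inert gas leaves every reacting species' partial pressure unchanged, so Q is unchanged — no shift from this change.
No net shift occurs, so the amount of M3 is unchanged.

unchanged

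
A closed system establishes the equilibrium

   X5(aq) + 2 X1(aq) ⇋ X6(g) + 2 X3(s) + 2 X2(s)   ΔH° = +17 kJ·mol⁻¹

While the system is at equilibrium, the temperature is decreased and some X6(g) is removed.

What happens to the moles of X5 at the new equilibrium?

cannot be determined

The forward reaction is endothermic. Lowering T favours the exothermic direction — shift to the left.
Removing X6 (g), a product, drives the reaction to the right.
The two effects oppose each other, so the net shift — and hence the change in X5 — cannot be determined from the given information.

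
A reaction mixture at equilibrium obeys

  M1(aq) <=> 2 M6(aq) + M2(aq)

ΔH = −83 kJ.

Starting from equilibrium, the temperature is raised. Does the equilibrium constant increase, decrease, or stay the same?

decreases

K depends on temperature via the van 't Hoff relation. The forward reaction is exothermic, so raising T decreases K.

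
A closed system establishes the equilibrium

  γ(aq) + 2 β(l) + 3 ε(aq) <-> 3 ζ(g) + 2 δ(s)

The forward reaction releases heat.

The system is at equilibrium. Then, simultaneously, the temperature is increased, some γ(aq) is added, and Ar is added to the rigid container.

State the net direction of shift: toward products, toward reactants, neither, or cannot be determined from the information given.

cannot be determined

The forward reaction is exothermic. Raising T favours the endothermic direction — shift to the left.
Adding γ (aq), a reactant, drives the reaction to the right.
At constant volume, adding an inert gas leaves every reacting species' partial pressure unchanged, so Q is unchanged — no shift from this change.
The individual effects push in opposite directions; without quantitative information the net direction cannot be determined.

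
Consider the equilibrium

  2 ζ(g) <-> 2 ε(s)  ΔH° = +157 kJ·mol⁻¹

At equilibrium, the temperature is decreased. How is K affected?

K depends on temperature via the van 't Hoff relation. The forward reaction is endothermic, so lowering T decreases K.

decreases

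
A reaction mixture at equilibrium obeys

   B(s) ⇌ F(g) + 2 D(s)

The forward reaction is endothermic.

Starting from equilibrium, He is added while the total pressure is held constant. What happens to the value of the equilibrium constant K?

unchanged

The equilibrium constant depends only on temperature. This perturbation may move the position of equilibrium, but since T is unchanged, K itself is unchanged.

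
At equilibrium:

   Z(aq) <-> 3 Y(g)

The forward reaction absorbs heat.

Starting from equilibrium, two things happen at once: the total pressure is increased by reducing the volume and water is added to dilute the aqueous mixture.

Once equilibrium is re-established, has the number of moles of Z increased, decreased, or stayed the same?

Gas moles: reactants 0, products 3 (Δn_gas = +3). Compression shifts the system toward the side with fewer moles of gas — to the left.
Dilution lowers every aqueous concentration by the same factor. Δn_aq = 0 − 1 = -1, so the system shifts toward the side with more dissolved moles — to the left.
The net shift is to the left. Z is a reactant, so its amount increases.

increases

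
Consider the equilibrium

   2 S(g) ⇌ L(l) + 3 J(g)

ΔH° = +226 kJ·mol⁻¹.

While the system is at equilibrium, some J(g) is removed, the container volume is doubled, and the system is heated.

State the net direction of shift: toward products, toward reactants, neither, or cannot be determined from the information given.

right

Removing J (g), a product, drives the reaction to the right.
Gas moles: reactants 2, products 3 (Δn_gas = +1). Expansion shifts the system toward the side with more moles of gas — to the right.
The forward reaction is endothermic. Raising T favours the endothermic direction — shift to the right.
All effects act in the same direction — net shift to the right.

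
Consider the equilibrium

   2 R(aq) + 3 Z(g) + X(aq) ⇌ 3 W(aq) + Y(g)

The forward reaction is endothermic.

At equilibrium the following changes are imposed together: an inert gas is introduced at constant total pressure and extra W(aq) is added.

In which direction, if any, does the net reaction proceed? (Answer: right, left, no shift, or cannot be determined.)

Adding inert gas at constant total pressure expands the volume and lowers every reacting partial pressure. With Δn_gas = 1 − 3 = -2, Q moves away from K toward the side with fewer gas moles, so the system shifts toward the side with more gas moles — to the left.
Adding W (aq), a product, drives the reaction to the left.
All effects act in the same direction — net shift to the left.

left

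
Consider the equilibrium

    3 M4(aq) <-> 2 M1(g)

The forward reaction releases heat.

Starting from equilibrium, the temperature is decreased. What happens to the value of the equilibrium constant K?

K depends on temperature via the van 't Hoff relation. The forward reaction is exothermic, so lowering T increases K.

increases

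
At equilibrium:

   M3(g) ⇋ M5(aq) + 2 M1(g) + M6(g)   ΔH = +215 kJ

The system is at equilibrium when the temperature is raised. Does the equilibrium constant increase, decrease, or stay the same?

K depends on temperature via the van 't Hoff relation. The forward reaction is endothermic, so raising T increases K.

increases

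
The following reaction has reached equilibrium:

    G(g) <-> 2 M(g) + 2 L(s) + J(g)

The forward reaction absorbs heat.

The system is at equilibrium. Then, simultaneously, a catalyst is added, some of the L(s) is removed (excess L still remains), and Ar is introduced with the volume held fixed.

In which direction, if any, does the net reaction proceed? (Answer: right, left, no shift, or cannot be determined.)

no shift

A catalyst speeds both forward and reverse rates equally; it changes neither Q nor K — no shift from this change.
L is a pure solid; its activity is 1 regardless of amount, so Q is unaffected — no shift from this change.
At constant volume, adding an inert gas leaves every reacting species' partial pressure unchanged, so Q is unchanged — no shift from this change.
None of the changes alters Q relative to K, so there is no net shift.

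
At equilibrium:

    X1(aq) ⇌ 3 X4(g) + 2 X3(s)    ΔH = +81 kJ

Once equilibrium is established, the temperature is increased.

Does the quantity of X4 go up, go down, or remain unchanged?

The forward reaction is endothermic. Raising T favours the endothermic direction — shift to the right.
The net shift is to the right. X4 is a product, so its amount increases.

increases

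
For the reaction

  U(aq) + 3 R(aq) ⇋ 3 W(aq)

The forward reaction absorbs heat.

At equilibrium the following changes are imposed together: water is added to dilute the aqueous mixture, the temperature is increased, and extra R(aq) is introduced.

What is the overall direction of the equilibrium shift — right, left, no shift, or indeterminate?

Dilution lowers every aqueous concentration by the same factor. Δn_aq = 3 − 4 = -1, so the system shifts toward the side with more dissolved moles — to the left.
The forward reaction is endothermic. Raising T favours the endothermic direction — shift to the right.
Adding R (aq), a reactant, drives the reaction to the right.
The individual effects push in opposite directions; without quantitative information the net direction cannot be determined.

cannot be determined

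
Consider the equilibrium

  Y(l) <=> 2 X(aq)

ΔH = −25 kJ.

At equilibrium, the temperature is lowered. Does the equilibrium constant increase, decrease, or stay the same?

increases

K depends on temperature via the van 't Hoff relation. The forward reaction is exothermic, so lowering T increases K.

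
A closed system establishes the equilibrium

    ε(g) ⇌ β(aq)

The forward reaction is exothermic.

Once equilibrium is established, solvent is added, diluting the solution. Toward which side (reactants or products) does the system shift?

right

Dilution lowers every aqueous concentration by the same factor. Δn_aq = 1 − 0 = +1, so the system shifts toward the side with more dissolved moles — to the right.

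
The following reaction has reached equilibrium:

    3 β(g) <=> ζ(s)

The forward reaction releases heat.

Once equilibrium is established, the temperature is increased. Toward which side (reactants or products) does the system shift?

left

The forward reaction is exothermic. Raising T favours the endothermic direction — shift to the left.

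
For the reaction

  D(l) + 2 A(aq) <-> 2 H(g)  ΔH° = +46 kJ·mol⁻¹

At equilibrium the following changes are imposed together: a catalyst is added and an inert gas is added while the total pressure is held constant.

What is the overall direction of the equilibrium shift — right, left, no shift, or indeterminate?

A catalyst speeds both forward and reverse rates equally; it changes neither Q nor K — no shift from this change.
Adding inert gas at constant total pressure expands the volume and lowers every reacting partial pressure. With Δn_gas = 2 − 0 = +2, Q moves away from K toward the side with fewer gas moles, so the system shifts toward the side with more gas moles — to the right.
Only the nonzero effect(s) matter; the net shift is to the right.

right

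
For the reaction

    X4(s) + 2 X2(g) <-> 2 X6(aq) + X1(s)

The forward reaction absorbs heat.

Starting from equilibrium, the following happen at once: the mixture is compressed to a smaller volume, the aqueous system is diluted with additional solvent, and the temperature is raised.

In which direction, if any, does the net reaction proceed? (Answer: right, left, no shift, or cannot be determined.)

Gas moles: reactants 2, products 0 (Δn_gas = -2). Compression shifts the system toward the side with fewer moles of gas — to the right.
Dilution lowers every aqueous concentration by the same factor. Δn_aq = 2 − 0 = +2, so the system shifts toward the side with more dissolved moles — to the right.
The forward reaction is endothermic. Raising T favours the endothermic direction — shift to the right.
All effects act in the same direction — net shift to the right.

right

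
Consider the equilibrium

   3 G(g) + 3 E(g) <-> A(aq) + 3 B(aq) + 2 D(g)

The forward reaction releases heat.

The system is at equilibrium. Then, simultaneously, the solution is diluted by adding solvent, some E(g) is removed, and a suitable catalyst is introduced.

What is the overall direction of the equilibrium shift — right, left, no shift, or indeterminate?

cannot be determined

Dilution lowers every aqueous concentration by the same factor. Δn_aq = 4 − 0 = +4, so the system shifts toward the side with more dissolved moles — to the right.
Removing E (g), a reactant, drives the reaction to the left.
A catalyst speeds both forward and reverse rates equally; it changes neither Q nor K — no shift from this change.
The individual effects push in opposite directions; without quantitative information the net direction cannot be determined.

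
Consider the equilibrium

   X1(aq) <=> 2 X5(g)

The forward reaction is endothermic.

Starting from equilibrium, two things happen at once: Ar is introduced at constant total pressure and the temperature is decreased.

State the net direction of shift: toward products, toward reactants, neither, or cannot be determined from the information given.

Adding inert gas at constant total pressure expands the volume and lowers every reacting partial pressure. With Δn_gas = 2 − 0 = +2, Q moves away from K toward the side with fewer gas moles, so the system shifts toward the side with more gas moles — to the right.
The forward reaction is endothermic. Lowering T favours the exothermic direction — shift to the left.
The individual effects push in opposite directions; without quantitative information the net direction cannot be determined.

cannot be determined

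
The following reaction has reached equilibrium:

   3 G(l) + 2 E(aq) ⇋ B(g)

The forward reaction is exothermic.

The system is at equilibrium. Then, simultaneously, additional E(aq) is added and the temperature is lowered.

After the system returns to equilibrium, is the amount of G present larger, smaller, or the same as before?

Adding E (aq), a reactant, drives the reaction to the right.
The forward reaction is exothermic. Lowering T favours the exothermic direction — shift to the right.
The net shift is to the right. G is a reactant, so its amount decreases.

decreases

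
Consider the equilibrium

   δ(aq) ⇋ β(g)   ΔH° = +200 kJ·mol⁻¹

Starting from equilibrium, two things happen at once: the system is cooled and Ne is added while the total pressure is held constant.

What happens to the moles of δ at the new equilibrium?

cannot be determined

The forward reaction is endothermic. Lowering T favours the exothermic direction — shift to the left.
Adding inert gas at constant total pressure expands the volume and lowers every reacting partial pressure. With Δn_gas = 1 − 0 = +1, Q moves away from K toward the side with fewer gas moles, so the system shifts toward the side with more gas moles — to the right.
The two effects oppose each other, so the net shift — and hence the change in δ — cannot be determined from the given information.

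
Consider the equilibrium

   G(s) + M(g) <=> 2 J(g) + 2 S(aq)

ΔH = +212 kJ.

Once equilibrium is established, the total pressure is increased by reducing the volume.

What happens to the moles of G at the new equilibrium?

increases

Gas moles: reactants 1, products 2 (Δn_gas = +1). Compression shifts the system toward the side with fewer moles of gas — to the left.
The net shift is to the left. G is a reactant, so its amount increases.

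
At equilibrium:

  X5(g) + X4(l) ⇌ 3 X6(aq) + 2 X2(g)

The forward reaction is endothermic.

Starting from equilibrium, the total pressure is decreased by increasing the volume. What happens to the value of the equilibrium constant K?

The equilibrium constant depends only on temperature. This perturbation may move the position of equilibrium, but since T is unchanged, K itself is unchanged.

unchanged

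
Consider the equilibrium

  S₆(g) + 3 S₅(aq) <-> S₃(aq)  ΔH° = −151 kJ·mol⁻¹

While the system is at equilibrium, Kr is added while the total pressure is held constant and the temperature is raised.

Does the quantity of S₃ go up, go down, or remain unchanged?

decreases

Adding inert gas at constant total pressure expands the volume and lowers every reacting partial pressure. With Δn_gas = 0 − 1 = -1, Q moves away from K toward the side with fewer gas moles, so the system shifts toward the side with more gas moles — to the left.
The forward reaction is exothermic. Raising T favours the endothermic direction — shift to the left.
The net shift is to the left. S₃ is a product, so its amount decreases.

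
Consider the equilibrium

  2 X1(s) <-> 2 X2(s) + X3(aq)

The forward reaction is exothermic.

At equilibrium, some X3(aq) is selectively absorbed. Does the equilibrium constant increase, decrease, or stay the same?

unchanged

The equilibrium constant depends only on temperature. This perturbation may move the position of equilibrium, but since T is unchanged, K itself is unchanged.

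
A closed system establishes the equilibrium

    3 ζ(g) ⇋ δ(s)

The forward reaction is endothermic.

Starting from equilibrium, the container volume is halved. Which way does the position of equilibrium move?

Gas moles: reactants 3, products 0 (Δn_gas = -3). Compression shifts the system toward the side with fewer moles of gas — to the right.

right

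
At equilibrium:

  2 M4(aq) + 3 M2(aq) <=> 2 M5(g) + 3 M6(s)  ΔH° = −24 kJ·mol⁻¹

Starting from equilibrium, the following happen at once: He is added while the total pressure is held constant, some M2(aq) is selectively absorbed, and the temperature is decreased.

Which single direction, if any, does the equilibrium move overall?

cannot be determined

Adding inert gas at constant total pressure expands the volume and lowers every reacting partial pressure. With Δn_gas = 2 − 0 = +2, Q moves away from K toward the side with fewer gas moles, so the system shifts toward the side with more gas moles — to the right.
Removing M2 (aq), a reactant, drives the reaction to the left.
The forward reaction is exothermic. Lowering T favours the exothermic direction — shift to the right.
The individual effects push in opposite directions; without quantitative information the net direction cannot be determined.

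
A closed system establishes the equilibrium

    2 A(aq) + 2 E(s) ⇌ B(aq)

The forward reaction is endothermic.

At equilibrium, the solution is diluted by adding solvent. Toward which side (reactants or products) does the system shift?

left

Dilution lowers every aqueous concentration by the same factor. Δn_aq = 1 − 2 = -1, so the system shifts toward the side with more dissolved moles — to the left.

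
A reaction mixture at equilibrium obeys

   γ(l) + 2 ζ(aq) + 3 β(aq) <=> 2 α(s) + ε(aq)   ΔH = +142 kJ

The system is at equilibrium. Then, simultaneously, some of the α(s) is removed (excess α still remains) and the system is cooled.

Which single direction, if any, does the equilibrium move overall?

left

α is a pure solid; its activity is 1 regardless of amount, so Q is unaffected — no shift from this change.
The forward reaction is endothermic. Lowering T favours the exothermic direction — shift to the left.
Only the nonzero effect(s) matter; the net shift is to the left.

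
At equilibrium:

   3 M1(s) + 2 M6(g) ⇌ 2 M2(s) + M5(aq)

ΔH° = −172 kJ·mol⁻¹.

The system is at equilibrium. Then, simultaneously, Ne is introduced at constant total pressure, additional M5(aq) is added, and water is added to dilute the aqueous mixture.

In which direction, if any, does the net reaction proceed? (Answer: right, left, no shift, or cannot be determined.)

cannot be determined

Adding inert gas at constant total pressure expands the volume and lowers every reacting partial pressure. With Δn_gas = 0 − 2 = -2, Q moves away from K toward the side with fewer gas moles, so the system shifts toward the side with more gas moles — to the left.
Adding M5 (aq), a product, drives the reaction to the left.
Dilution lowers every aqueous concentration by the same factor. Δn_aq = 1 − 0 = +1, so the system shifts toward the side with more dissolved moles — to the right.
The individual effects push in opposite directions; without quantitative information the net direction cannot be determined.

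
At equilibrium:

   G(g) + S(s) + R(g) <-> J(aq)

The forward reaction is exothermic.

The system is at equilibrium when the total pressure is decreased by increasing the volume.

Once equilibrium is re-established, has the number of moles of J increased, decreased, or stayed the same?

Gas moles: reactants 2, products 0 (Δn_gas = -2). Expansion shifts the system toward the side with more moles of gas — to the left.
The net shift is to the left. J is a product, so its amount decreases.

decreases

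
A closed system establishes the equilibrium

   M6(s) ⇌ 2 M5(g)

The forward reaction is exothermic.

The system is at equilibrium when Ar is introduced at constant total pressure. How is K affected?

The equilibrium constant depends only on temperature. This perturbation may move the position of equilibrium, but since T is unchanged, K itself is unchanged.

unchanged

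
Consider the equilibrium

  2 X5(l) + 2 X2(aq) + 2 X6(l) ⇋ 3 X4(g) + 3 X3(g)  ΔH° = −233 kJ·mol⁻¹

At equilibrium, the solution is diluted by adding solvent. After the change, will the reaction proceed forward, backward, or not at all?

Dilution lowers every aqueous concentration by the same factor. Δn_aq = 0 − 2 = -2, so the system shifts toward the side with more dissolved moles — to the left.

left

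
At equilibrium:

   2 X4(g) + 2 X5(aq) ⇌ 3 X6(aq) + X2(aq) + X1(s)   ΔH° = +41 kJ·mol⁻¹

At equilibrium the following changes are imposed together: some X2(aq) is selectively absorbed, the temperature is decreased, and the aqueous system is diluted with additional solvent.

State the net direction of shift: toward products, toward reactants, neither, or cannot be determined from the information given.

Removing X2 (aq), a product, drives the reaction to the right.
The forward reaction is endothermic. Lowering T favours the exothermic direction — shift to the left.
Dilution lowers every aqueous concentration by the same factor. Δn_aq = 4 − 2 = +2, so the system shifts toward the side with more dissolved moles — to the right.
The individual effects push in opposite directions; without quantitative information the net direction cannot be determined.

cannot be determined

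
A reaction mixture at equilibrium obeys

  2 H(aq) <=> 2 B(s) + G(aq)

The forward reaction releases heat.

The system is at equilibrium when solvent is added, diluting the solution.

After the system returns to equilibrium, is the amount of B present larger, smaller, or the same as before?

Dilution lowers every aqueous concentration by the same factor. Δn_aq = 1 − 2 = -1, so the system shifts toward the side with more dissolved moles — to the left.
The net shift is to the left. B is a product, so its amount decreases.

decreases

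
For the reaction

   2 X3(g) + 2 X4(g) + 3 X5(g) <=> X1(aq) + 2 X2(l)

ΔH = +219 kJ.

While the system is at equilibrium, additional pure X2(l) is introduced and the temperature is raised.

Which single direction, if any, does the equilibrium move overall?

right

X2 is a pure liquid; its activity is 1 regardless of amount, so Q is unaffected — no shift from this change.
The forward reaction is endothermic. Raising T favours the endothermic direction — shift to the right.
Only the nonzero effect(s) matter; the net shift is to the right.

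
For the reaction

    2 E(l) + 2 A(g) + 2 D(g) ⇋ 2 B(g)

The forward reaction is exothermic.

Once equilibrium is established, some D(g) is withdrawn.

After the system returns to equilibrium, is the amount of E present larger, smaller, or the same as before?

increases

Removing D (g), a reactant, drives the reaction to the left.
The net shift is to the left. E is a reactant, so its amount increases.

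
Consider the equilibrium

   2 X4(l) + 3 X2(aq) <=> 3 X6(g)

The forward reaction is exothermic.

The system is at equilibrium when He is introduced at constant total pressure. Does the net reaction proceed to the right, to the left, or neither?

right

Adding inert gas at constant total pressure expands the volume and lowers every reacting partial pressure. With Δn_gas = 3 − 0 = +3, Q moves away from K toward the side with fewer gas moles, so the system shifts toward the side with more gas moles — to the right.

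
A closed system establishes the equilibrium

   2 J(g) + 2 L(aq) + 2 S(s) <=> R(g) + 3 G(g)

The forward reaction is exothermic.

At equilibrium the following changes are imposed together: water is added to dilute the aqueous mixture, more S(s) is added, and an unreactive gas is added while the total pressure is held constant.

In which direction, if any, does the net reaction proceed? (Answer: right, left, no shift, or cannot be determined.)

Dilution lowers every aqueous concentration by the same factor. Δn_aq = 0 − 2 = -2, so the system shifts toward the side with more dissolved moles — to the left.
S is a pure solid; its activity is 1 regardless of amount, so Q is unaffected — no shift from this change.
Adding inert gas at constant total pressure expands the volume and lowers every reacting partial pressure. With Δn_gas = 4 − 2 = +2, Q moves away from K toward the side with fewer gas moles, so the system shifts toward the side with more gas moles — to the right.
The individual effects push in opposite directions; without quantitative information the net direction cannot be determined.

cannot be determined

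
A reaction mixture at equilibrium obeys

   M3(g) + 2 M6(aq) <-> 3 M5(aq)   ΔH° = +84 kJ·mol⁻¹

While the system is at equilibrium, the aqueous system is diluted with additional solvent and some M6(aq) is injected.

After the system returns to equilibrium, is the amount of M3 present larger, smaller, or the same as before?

Dilution lowers every aqueous concentration by the same factor. Δn_aq = 3 − 2 = +1, so the system shifts toward the side with more dissolved moles — to the right.
Adding M6 (aq), a reactant, drives the reaction to the right.
The net shift is to the right. M3 is a reactant, so its amount decreases.

decreases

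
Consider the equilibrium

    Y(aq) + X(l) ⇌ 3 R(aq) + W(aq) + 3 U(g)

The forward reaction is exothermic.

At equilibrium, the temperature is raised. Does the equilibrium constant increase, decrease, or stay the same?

decreases

K depends on temperature via the van 't Hoff relation. The forward reaction is exothermic, so raising T decreases K.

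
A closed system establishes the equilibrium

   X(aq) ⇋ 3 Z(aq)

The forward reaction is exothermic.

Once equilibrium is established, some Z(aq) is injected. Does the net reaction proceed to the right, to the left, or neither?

left

Adding Z (aq), a product, drives the reaction to the left.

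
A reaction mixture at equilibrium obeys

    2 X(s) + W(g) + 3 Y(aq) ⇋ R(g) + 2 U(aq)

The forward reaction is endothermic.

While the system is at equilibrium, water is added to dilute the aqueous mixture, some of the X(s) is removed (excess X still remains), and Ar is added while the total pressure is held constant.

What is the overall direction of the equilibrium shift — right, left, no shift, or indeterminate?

Dilution lowers every aqueous concentration by the same factor. Δn_aq = 2 − 3 = -1, so the system shifts toward the side with more dissolved moles — to the left.
X is a pure solid; its activity is 1 regardless of amount, so Q is unaffected — no shift from this change.
Adding inert gas at constant total pressure expands the volume, scaling every reacting partial pressure by the same factor. Δn_gas = 1 − 1 = 0, so Q is unchanged — no shift.
Only the nonzero effect(s) matter; the net shift is to the left.

left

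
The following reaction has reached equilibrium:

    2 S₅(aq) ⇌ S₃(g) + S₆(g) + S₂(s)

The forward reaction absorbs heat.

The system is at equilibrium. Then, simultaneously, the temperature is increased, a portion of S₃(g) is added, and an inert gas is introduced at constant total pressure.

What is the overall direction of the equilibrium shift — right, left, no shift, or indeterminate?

The forward reaction is endothermic. Raising T favours the endothermic direction — shift to the right.
Adding S₃ (g), a product, drives the reaction to the left.
Adding inert gas at constant total pressure expands the volume and lowers every reacting partial pressure. With Δn_gas = 2 − 0 = +2, Q moves away from K toward the side with fewer gas moles, so the system shifts toward the side with more gas moles — to the right.
The individual effects push in opposite directions; without quantitative information the net direction cannot be determined.

cannot be determined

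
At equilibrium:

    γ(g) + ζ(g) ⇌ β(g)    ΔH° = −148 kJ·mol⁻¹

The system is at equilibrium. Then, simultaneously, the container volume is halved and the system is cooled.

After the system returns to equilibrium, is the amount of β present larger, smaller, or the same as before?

increases

Gas moles: reactants 2, products 1 (Δn_gas = -1). Compression shifts the system toward the side with fewer moles of gas — to the right.
The forward reaction is exothermic. Lowering T favours the exothermic direction — shift to the right.
The net shift is to the right. β is a product, so its amount increases.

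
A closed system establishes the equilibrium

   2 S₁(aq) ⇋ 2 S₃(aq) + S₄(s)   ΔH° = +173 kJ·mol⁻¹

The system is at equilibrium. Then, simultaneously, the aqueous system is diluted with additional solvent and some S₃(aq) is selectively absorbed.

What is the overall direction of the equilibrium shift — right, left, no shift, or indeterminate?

Dilution scales every aqueous concentration by the same factor. Δn_aq = 2 − 2 = 0, so Q is unchanged — no shift.
Removing S₃ (aq), a product, drives the reaction to the right.
Only the nonzero effect(s) matter; the net shift is to the right.

right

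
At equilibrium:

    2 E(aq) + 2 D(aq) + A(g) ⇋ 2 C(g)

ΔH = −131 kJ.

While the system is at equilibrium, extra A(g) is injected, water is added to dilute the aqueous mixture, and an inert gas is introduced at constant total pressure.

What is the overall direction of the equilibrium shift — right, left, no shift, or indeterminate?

cannot be determined

Adding A (g), a reactant, drives the reaction to the right.
Dilution lowers every aqueous concentration by the same factor. Δn_aq = 0 − 4 = -4, so the system shifts toward the side with more dissolved moles — to the left.
Adding inert gas at constant total pressure expands the volume and lowers every reacting partial pressure. With Δn_gas = 2 − 1 = +1, Q moves away from K toward the side with fewer gas moles, so the system shifts toward the side with more gas moles — to the right.
The individual effects push in opposite directions; without quantitative information the net direction cannot be determined.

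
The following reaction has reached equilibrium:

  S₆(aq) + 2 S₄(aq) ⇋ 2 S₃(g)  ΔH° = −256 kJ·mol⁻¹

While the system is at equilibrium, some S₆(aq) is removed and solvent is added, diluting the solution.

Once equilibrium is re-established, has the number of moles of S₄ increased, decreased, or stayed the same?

increases

Removing S₆ (aq), a reactant, drives the reaction to the left.
Dilution lowers every aqueous concentration by the same factor. Δn_aq = 0 − 3 = -3, so the system shifts toward the side with more dissolved moles — to the left.
The net shift is to the left. S₄ is a reactant, so its amount increases.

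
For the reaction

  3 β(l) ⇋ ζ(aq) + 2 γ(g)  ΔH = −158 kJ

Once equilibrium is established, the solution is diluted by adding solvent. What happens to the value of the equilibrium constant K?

unchanged

The equilibrium constant depends only on temperature. This perturbation may move the position of equilibrium, but since T is unchanged, K itself is unchanged.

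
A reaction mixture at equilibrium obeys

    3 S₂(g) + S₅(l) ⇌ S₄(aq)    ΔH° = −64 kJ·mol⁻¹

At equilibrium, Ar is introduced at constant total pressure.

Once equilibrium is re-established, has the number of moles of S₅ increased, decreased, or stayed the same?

Adding inert gas at constant total pressure expands the volume and lowers every reacting partial pressure. With Δn_gas = 0 − 3 = -3, Q moves away from K toward the side with fewer gas moles, so the system shifts toward the side with more gas moles — to the left.
The net shift is to the left. S₅ is a reactant, so its amount increases.

increases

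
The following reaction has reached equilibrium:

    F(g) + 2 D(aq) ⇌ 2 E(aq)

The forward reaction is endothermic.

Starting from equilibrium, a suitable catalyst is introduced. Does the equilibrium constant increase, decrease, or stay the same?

unchanged

The equilibrium constant depends only on temperature. This perturbation changes neither the position of equilibrium nor K.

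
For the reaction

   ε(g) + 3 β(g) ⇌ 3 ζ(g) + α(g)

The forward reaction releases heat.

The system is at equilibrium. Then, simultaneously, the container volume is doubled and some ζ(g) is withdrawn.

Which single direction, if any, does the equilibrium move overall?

Gas moles: reactants 4, products 4. Δn_gas = 0, so a volume change leaves Q equal to K — no shift from this change.
Removing ζ (g), a product, drives the reaction to the right.
Only the nonzero effect(s) matter; the net shift is to the right.

right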